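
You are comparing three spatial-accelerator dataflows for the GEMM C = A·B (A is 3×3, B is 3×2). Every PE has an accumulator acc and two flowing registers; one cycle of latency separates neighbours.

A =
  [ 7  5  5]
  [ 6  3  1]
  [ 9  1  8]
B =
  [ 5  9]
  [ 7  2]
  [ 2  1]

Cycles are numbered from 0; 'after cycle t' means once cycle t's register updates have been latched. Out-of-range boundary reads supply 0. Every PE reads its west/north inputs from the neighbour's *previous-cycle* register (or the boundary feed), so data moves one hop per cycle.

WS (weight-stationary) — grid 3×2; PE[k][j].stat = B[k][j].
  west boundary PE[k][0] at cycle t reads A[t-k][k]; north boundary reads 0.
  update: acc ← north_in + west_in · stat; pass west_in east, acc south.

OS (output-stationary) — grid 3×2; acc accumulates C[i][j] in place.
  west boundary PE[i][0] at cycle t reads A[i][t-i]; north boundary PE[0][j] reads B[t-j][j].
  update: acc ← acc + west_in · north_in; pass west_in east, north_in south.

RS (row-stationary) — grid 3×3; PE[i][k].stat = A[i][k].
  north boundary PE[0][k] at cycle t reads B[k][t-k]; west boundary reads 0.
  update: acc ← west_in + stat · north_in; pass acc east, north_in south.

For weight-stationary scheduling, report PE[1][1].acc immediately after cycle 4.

WS on a 3×2 grid — tracing PE[1][1] and its feeders:
  step 0 · PE0,1: acc=0; fwd→0 fwd↓0
  step 0 · PE1,0: acc=0; fwd→0 fwd↓0
  step 0 · PE1,1: acc=0; fwd→0 fwd↓0
  step 1 · PE0,1: acc=63; fwd→7 fwd↓63
  step 1 · PE1,0: acc=70; fwd→5 fwd↓70
  step 1 · PE1,1: acc=0; fwd→0 fwd↓0
  step 2 · PE0,1: acc=54; fwd→6 fwd↓54
  step 2 · PE1,0: acc=51; fwd→3 fwd↓51
  step 2 · PE1,1: acc=73; fwd→5 fwd↓73
  step 3 · PE0,1: acc=81; fwd→9 fwd↓81
  step 3 · PE1,0: acc=52; fwd→1 fwd↓52
  step 3 · PE1,1: acc=60; fwd→3 fwd↓60
  step 4 · PE0,1: acc=0; fwd→0 fwd↓0
  step 4 · PE1,0: acc=0; fwd→0 fwd↓0
  step 4 · PE1,1: acc=83; fwd→1 fwd↓83

PE[1][1].acc = 83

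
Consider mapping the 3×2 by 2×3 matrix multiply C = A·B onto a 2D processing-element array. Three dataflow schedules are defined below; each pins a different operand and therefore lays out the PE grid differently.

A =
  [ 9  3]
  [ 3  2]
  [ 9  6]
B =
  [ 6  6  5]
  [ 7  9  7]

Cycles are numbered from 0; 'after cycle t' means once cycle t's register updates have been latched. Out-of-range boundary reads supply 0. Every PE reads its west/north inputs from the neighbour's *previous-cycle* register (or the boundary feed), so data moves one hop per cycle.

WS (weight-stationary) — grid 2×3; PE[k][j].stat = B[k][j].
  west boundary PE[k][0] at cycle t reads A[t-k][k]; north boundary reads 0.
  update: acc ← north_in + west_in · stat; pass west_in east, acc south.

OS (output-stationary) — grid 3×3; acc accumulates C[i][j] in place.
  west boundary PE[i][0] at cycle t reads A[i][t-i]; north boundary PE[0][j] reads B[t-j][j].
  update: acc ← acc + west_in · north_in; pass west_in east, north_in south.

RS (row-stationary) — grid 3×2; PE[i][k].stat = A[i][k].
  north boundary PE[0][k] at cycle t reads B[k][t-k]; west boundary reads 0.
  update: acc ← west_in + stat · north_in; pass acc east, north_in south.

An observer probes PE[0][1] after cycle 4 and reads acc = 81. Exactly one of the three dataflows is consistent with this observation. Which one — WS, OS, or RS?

dataflow = OS

Under WS (2×3), PE[0][1]:
  cycle 0: PE[0][1] → acc 0, east 0, south 0
  cycle 1: PE[0][1] → acc 54, east 9, south 54
  cycle 2: PE[0][1] → acc 18, east 3, south 18
  cycle 3: PE[0][1] → acc 54, east 9, south 54
  cycle 4: PE[0][1] → acc 0, east 0, south 0
Under OS (3×3), PE[0][1]:
  cycle 0: PE[0][1] → acc 0, east 0, south 0
  cycle 1: PE[0][1] → acc 54, east 9, south 6
  cycle 2: PE[0][1] → acc 81, east 3, south 9
  cycle 3: PE[0][1] → acc 81, east 0, south 0
  cycle 4: PE[0][1] → acc 81, east 0, south 0
Under RS (3×2), PE[0][1]:
  cycle 0: PE[0][1] → acc 0, east 0, south 0
  cycle 1: PE[0][1] → acc 75, east 75, south 7
  cycle 2: PE[0][1] → acc 81, east 81, south 9
  cycle 3: PE[0][1] → acc 66, east 66, south 7
  cycle 4: PE[0][1] → acc 0, east 0, south 0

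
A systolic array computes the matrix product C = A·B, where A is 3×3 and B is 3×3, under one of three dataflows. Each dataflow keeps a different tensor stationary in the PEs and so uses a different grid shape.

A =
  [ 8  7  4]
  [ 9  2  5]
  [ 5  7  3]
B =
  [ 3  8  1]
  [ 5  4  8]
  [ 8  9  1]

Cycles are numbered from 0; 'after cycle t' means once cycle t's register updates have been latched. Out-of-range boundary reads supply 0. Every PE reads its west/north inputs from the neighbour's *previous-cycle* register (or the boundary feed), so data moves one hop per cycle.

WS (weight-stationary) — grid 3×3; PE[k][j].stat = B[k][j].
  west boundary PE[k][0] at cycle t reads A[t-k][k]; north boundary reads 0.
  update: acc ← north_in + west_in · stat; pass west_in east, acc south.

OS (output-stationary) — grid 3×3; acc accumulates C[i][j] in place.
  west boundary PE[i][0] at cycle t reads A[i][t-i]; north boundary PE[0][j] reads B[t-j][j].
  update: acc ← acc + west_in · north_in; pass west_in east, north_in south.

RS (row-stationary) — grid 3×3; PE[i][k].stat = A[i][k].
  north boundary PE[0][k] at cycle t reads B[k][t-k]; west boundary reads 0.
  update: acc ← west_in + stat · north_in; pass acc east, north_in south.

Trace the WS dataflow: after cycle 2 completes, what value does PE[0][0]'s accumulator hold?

PE[0][0].acc = 15

Tracing WS — 3×3 array, target PE[0][0]:
  0: (0,0).acc=24  regs=<8,24>
  1: (0,0).acc=27  regs=<9,27>
  2: (0,0).acc=15  regs=<5,15>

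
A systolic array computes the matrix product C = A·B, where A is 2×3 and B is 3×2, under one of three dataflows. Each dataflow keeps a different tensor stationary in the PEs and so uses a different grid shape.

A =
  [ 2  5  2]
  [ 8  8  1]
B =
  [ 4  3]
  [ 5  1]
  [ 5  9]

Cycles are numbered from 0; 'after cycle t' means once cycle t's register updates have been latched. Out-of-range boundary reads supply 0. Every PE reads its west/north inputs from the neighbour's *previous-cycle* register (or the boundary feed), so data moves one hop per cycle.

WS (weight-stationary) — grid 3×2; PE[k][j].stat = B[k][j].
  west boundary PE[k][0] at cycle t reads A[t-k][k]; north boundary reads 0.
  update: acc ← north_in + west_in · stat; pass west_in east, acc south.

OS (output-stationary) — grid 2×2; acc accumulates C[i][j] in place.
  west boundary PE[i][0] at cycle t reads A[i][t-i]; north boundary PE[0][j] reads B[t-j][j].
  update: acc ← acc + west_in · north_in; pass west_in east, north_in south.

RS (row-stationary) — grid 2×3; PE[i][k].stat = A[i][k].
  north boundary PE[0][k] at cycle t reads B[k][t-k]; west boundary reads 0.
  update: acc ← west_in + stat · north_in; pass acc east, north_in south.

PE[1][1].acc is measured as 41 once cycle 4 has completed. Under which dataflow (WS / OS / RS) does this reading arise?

dataflow = OS

WS [3×2] PE[1][1] across cycles:
  [0] (1,1) acc=0 (h:0 v:0)
  [1] (1,1) acc=0 (h:0 v:0)
  [2] (1,1) acc=11 (h:5 v:11)
  [3] (1,1) acc=32 (h:8 v:32)
  [4] (1,1) acc=0 (h:0 v:0)
OS [2×2] PE[1][1] across cycles:
  [0] (1,1) acc=0 (h:0 v:0)
  [1] (1,1) acc=0 (h:0 v:0)
  [2] (1,1) acc=24 (h:8 v:3)
  [3] (1,1) acc=32 (h:8 v:1)
  [4] (1,1) acc=41 (h:1 v:9)
RS [2×3] PE[1][1] across cycles:
  [0] (1,1) acc=0 (h:0 v:0)
  [1] (1,1) acc=0 (h:0 v:0)
  [2] (1,1) acc=72 (h:72 v:5)
  [3] (1,1) acc=32 (h:32 v:1)
  [4] (1,1) acc=0 (h:0 v:0)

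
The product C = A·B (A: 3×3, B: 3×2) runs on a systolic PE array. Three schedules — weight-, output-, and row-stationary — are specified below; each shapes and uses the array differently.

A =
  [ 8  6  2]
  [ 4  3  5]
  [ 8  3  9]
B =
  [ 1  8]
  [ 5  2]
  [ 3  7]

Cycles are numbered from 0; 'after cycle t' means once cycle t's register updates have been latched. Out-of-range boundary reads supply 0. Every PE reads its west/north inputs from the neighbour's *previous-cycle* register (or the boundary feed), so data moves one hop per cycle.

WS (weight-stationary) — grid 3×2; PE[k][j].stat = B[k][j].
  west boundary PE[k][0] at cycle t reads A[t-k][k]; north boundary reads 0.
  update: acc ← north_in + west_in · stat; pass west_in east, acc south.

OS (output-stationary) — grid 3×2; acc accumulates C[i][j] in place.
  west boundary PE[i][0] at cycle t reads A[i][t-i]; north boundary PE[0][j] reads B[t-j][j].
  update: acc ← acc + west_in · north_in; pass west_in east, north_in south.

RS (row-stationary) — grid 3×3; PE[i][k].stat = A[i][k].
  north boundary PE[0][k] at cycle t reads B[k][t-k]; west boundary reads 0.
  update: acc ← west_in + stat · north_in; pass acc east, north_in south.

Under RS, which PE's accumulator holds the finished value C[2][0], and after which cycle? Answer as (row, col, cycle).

(row, col, cycle) = (2, 2, 4)

RS: C[2][0] accumulates in PE[2][2]:
  t=0 PE[2][2]: acc=0 h=0 v=0
  t=1 PE[2][2]: acc=0 h=0 v=0
  t=2 PE[2][2]: acc=0 h=0 v=0
  t=3 PE[2][2]: acc=0 h=0 v=0
  t=4 PE[2][2]: acc=50 h=50 v=3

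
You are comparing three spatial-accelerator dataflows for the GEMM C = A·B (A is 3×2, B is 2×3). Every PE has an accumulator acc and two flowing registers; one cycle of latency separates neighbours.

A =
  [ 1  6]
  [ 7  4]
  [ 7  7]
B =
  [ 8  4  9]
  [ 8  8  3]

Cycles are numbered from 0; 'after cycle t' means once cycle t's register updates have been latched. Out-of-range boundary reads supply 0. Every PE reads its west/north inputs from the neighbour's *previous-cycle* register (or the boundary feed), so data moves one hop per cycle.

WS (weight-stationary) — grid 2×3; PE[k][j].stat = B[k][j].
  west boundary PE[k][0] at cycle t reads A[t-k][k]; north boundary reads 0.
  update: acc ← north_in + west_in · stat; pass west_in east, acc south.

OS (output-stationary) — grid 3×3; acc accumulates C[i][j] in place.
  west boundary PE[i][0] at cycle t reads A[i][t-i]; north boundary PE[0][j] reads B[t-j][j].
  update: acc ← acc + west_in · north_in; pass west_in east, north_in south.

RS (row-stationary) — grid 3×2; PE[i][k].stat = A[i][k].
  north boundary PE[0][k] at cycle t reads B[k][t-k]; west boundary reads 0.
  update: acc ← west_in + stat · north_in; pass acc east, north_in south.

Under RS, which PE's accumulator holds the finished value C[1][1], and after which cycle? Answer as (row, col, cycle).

(row, col, cycle) = (1, 1, 3)

Under RS, C[1][1] lands at PE[1][1]:
  0: (1,1).acc=0  regs=<0,0>
  1: (1,1).acc=0  regs=<0,0>
  2: (1,1).acc=88  regs=<88,8>
  3: (1,1).acc=60  regs=<60,8>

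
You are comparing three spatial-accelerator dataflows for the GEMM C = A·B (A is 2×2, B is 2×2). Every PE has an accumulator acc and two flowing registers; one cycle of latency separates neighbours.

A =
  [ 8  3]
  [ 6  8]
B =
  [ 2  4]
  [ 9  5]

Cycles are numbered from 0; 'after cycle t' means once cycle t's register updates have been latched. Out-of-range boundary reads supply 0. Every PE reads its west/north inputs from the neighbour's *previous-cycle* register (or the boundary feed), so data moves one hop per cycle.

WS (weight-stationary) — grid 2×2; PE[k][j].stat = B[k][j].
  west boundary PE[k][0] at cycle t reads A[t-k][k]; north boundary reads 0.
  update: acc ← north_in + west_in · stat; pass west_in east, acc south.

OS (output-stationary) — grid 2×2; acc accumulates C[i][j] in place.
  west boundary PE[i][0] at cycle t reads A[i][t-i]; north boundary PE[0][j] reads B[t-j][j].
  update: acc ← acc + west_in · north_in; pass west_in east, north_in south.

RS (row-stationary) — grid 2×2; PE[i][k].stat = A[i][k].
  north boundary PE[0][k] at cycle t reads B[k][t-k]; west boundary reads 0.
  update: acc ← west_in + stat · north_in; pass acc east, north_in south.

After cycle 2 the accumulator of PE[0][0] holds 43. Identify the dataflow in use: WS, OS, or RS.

WS (2×2 grid), PE[0][0]:
  @0  [0,0]  acc 16  |  →8  ↓16
  @1  [0,0]  acc 12  |  →6  ↓12
  @2  [0,0]  acc 0  |  →0  ↓0
OS (2×2 grid), PE[0][0]:
  @0  [0,0]  acc 16  |  →8  ↓2
  @1  [0,0]  acc 43  |  →3  ↓9
  @2  [0,0]  acc 43  |  →0  ↓0
RS (2×2 grid), PE[0][0]:
  @0  [0,0]  acc 16  |  →16  ↓2
  @1  [0,0]  acc 32  |  →32  ↓4
  @2  [0,0]  acc 0  |  →0  ↓0

dataflow = OS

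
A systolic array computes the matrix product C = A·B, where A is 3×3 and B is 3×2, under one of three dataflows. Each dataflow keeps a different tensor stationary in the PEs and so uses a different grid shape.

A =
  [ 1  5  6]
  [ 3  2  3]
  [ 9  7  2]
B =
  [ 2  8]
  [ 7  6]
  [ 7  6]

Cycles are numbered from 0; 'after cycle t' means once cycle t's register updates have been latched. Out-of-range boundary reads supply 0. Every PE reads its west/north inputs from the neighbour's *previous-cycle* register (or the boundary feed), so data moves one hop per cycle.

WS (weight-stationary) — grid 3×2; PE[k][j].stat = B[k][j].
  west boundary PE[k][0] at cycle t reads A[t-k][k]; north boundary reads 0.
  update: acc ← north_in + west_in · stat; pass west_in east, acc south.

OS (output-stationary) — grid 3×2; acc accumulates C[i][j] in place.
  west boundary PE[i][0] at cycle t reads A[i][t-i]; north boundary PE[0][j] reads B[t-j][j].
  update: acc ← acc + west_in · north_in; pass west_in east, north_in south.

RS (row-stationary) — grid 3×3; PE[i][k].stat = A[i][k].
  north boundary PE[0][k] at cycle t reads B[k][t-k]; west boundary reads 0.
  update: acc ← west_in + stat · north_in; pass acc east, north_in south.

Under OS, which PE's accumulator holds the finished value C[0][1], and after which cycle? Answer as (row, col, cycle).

(row, col, cycle) = (0, 1, 3)

Under OS, C[0][1] lands at PE[0][1]:
  c0 r0c1: 0 / 0 / 0
  c1 r0c1: 8 / 1 / 8
  c2 r0c1: 38 / 5 / 6
  c3 r0c1: 74 / 6 / 6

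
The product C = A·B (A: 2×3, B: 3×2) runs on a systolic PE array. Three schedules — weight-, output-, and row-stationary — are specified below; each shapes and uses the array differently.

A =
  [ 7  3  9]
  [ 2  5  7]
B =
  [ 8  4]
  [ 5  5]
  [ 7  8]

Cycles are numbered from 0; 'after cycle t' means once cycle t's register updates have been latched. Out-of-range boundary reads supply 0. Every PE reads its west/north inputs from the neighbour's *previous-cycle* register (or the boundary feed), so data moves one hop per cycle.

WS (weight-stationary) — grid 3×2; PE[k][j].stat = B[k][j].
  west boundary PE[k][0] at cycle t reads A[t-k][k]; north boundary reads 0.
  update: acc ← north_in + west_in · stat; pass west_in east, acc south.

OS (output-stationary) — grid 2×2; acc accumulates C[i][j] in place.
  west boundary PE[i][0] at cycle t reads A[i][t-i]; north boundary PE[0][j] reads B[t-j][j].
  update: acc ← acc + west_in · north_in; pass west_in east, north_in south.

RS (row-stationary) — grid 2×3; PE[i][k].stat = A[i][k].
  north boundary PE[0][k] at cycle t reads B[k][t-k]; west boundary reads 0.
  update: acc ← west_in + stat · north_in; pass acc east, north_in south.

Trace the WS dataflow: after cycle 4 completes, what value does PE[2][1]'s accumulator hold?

WS (3×2). Following PE[2][1] plus its west/north inputs:
  @0  [1,1]  acc 0  |  →0  ↓0
  @0  [2,0]  acc 0  |  →0  ↓0
  @0  [2,1]  acc 0  |  →0  ↓0
  @1  [1,1]  acc 0  |  →0  ↓0
  @1  [2,0]  acc 0  |  →0  ↓0
  @1  [2,1]  acc 0  |  →0  ↓0
  @2  [1,1]  acc 43  |  →3  ↓43
  @2  [2,0]  acc 134  |  →9  ↓134
  @2  [2,1]  acc 0  |  →0  ↓0
  @3  [1,1]  acc 33  |  →5  ↓33
  @3  [2,0]  acc 90  |  →7  ↓90
  @3  [2,1]  acc 115  |  →9  ↓115
  @4  [1,1]  acc 0  |  →0  ↓0
  @4  [2,0]  acc 0  |  →0  ↓0
  @4  [2,1]  acc 89  |  →7  ↓89

PE[2][1].acc = 89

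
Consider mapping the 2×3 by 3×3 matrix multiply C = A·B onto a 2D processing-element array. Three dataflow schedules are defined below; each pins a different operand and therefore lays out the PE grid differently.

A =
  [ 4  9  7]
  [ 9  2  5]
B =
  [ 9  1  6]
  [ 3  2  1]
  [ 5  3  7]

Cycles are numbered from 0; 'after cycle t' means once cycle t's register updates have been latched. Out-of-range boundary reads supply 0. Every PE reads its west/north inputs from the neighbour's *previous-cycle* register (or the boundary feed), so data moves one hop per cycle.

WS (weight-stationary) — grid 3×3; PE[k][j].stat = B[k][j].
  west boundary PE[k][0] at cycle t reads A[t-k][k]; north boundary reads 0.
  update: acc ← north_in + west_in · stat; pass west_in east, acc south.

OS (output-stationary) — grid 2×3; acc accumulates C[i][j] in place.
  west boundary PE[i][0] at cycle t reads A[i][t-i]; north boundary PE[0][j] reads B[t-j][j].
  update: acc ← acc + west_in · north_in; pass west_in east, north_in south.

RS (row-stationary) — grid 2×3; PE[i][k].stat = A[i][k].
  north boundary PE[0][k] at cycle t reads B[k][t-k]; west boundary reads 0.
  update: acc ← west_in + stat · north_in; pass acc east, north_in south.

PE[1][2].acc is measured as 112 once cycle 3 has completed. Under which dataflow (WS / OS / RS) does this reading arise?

— WS: 3×3; PE[1][2] trace:
  0: (1,2).acc=0  regs=<0,0>
  1: (1,2).acc=0  regs=<0,0>
  2: (1,2).acc=0  regs=<0,0>
  3: (1,2).acc=33  regs=<9,33>
— OS: 2×3; PE[1][2] trace:
  0: (1,2).acc=0  regs=<0,0>
  1: (1,2).acc=0  regs=<0,0>
  2: (1,2).acc=0  regs=<0,0>
  3: (1,2).acc=54  regs=<9,6>
— RS: 2×3; PE[1][2] trace:
  0: (1,2).acc=0  regs=<0,0>
  1: (1,2).acc=0  regs=<0,0>
  2: (1,2).acc=0  regs=<0,0>
  3: (1,2).acc=112  regs=<112,5>

dataflow = RS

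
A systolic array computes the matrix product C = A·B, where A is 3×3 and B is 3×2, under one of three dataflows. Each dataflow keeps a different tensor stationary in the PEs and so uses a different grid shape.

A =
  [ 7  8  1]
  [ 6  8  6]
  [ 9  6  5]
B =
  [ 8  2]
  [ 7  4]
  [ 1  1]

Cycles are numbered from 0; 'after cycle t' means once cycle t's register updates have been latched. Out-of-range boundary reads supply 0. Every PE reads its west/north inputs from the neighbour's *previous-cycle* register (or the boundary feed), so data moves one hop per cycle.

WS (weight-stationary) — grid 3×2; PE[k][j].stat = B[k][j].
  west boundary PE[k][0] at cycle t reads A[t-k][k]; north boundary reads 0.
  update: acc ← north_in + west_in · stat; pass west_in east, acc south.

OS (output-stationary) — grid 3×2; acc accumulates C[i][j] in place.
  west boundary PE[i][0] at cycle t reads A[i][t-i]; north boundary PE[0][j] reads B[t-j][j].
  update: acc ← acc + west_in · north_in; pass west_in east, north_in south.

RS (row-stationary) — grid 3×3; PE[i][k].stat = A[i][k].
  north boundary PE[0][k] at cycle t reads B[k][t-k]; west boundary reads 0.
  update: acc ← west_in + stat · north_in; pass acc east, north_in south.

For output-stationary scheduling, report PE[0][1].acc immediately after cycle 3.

PE[0][1].acc = 47

Tracing OS — 3×2 array, target PE[0][1]:
  @0  [0,0]  acc 56  |  →7  ↓8
  @0  [0,1]  acc 0  |  →0  ↓0
  @1  [0,0]  acc 112  |  →8  ↓7
  @1  [0,1]  acc 14  |  →7  ↓2
  @2  [0,0]  acc 113  |  →1  ↓1
  @2  [0,1]  acc 46  |  →8  ↓4
  @3  [0,0]  acc 113  |  →0  ↓0
  @3  [0,1]  acc 47  |  →1  ↓1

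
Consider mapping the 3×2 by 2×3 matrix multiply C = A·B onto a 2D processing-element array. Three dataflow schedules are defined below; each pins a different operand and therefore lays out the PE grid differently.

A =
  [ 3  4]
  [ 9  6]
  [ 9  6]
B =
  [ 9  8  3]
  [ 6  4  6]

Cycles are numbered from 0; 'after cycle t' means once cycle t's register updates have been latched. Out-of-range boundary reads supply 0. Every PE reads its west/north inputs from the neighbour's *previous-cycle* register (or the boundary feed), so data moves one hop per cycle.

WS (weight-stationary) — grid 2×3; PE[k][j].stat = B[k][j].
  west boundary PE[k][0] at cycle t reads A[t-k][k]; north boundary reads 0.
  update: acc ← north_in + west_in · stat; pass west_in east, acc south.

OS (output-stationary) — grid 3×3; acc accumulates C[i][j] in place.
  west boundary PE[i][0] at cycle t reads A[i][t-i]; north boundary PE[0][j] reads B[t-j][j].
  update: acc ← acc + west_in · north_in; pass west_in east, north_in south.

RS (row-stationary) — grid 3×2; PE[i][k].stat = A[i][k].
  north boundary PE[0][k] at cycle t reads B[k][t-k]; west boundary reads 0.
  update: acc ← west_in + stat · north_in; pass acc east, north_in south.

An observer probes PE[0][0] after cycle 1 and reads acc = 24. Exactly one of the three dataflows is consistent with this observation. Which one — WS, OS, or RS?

— WS: 2×3; PE[0][0] trace:
  @0  [0,0]  acc 27  |  →3  ↓27
  @1  [0,0]  acc 81  |  →9  ↓81
— OS: 3×3; PE[0][0] trace:
  @0  [0,0]  acc 27  |  →3  ↓9
  @1  [0,0]  acc 51  |  →4  ↓6
— RS: 3×2; PE[0][0] trace:
  @0  [0,0]  acc 27  |  →27  ↓9
  @1  [0,0]  acc 24  |  →24  ↓8

dataflow = RS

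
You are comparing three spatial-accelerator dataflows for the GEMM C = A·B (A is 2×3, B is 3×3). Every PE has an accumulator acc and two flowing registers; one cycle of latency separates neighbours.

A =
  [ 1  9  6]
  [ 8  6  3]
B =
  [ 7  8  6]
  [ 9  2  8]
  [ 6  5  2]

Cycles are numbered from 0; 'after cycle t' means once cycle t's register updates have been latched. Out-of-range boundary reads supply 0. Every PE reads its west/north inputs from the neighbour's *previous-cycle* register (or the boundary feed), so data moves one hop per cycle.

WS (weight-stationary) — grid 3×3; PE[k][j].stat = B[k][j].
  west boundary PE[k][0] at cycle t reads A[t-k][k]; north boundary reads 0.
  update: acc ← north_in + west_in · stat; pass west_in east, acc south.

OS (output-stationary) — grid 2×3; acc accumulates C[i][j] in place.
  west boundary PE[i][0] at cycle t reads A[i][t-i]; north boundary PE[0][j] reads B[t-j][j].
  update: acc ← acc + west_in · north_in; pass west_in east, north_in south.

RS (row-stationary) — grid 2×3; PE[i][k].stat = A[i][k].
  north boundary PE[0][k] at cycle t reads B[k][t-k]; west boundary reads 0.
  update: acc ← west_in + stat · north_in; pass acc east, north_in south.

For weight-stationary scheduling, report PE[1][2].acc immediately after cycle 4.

Tracing WS — 3×3 array, target PE[1][2]:
  c0 r0c2: 0 / 0 / 0
  c0 r1c1: 0 / 0 / 0
  c0 r1c2: 0 / 0 / 0
  c1 r0c2: 0 / 0 / 0
  c1 r1c1: 0 / 0 / 0
  c1 r1c2: 0 / 0 / 0
  c2 r0c2: 6 / 1 / 6
  c2 r1c1: 26 / 9 / 26
  c2 r1c2: 0 / 0 / 0
  c3 r0c2: 48 / 8 / 48
  c3 r1c1: 76 / 6 / 76
  c3 r1c2: 78 / 9 / 78
  c4 r0c2: 0 / 0 / 0
  c4 r1c1: 0 / 0 / 0
  c4 r1c2: 96 / 6 / 96

PE[1][2].acc = 96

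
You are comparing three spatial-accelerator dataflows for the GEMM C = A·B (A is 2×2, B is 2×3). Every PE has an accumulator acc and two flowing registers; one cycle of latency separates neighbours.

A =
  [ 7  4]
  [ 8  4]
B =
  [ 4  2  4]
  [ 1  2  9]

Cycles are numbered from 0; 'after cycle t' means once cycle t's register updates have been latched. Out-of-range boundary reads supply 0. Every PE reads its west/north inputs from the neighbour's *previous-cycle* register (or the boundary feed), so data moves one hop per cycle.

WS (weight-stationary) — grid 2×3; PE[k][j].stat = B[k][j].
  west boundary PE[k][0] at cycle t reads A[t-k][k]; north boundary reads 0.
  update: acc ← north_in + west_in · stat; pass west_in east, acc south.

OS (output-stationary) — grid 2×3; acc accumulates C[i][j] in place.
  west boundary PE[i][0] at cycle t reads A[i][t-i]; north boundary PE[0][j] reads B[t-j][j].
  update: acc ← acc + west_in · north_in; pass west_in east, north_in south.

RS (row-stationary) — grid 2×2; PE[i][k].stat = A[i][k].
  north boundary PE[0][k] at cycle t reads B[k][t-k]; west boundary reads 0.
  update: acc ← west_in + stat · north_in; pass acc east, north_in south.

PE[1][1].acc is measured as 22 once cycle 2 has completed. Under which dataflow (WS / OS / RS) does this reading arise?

Under WS (2×3), PE[1][1]:
  [0] (1,1) acc=0 (h:0 v:0)
  [1] (1,1) acc=0 (h:0 v:0)
  [2] (1,1) acc=22 (h:4 v:22)
Under OS (2×3), PE[1][1]:
  [0] (1,1) acc=0 (h:0 v:0)
  [1] (1,1) acc=0 (h:0 v:0)
  [2] (1,1) acc=16 (h:8 v:2)
Under RS (2×2), PE[1][1]:
  [0] (1,1) acc=0 (h:0 v:0)
  [1] (1,1) acc=0 (h:0 v:0)
  [2] (1,1) acc=36 (h:36 v:1)

dataflow = WS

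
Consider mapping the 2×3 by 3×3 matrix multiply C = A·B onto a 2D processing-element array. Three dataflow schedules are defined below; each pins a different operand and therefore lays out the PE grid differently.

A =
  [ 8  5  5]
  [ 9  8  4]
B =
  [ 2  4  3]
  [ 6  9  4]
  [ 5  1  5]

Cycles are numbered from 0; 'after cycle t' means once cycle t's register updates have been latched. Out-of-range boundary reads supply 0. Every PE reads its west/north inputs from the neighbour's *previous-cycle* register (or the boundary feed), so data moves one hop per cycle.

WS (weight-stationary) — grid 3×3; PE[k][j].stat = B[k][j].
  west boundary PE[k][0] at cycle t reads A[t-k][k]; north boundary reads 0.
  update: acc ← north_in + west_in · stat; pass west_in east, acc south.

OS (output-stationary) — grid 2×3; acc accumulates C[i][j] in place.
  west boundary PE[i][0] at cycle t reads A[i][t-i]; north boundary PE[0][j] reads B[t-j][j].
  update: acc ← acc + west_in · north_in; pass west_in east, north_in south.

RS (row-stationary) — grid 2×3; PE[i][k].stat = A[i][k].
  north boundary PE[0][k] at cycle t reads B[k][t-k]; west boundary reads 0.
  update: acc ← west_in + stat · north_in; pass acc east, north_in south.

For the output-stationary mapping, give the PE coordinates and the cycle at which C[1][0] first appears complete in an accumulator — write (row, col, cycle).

Under OS, C[1][0] lands at PE[1][0]:
  c0 r1c0: 0 / 0 / 0
  c1 r1c0: 18 / 9 / 2
  c2 r1c0: 66 / 8 / 6
  c3 r1c0: 86 / 4 / 5

(row, col, cycle) = (1, 0, 3)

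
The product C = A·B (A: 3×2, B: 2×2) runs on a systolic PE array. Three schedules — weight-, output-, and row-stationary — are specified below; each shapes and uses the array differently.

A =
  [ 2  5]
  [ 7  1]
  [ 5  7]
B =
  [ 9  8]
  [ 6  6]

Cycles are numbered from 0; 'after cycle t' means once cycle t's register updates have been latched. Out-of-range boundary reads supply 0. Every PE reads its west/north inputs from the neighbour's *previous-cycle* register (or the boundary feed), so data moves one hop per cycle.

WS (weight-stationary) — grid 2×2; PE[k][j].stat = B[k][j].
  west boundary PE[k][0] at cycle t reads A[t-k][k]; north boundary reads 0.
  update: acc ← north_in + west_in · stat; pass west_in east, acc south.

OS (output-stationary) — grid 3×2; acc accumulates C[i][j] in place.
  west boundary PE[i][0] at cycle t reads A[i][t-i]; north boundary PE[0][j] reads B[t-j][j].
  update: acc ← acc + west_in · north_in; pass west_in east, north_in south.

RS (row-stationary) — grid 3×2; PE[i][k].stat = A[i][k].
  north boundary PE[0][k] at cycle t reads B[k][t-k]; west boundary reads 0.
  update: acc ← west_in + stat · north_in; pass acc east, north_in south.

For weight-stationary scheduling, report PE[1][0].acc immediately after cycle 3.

PE[1][0].acc = 87

WS on a 2×2 grid — tracing PE[1][0] and its feeders:
  cycle 0: PE[0][0] → acc 18, east 2, south 18
  cycle 0: PE[1][0] → acc 0, east 0, south 0
  cycle 1: PE[0][0] → acc 63, east 7, south 63
  cycle 1: PE[1][0] → acc 48, east 5, south 48
  cycle 2: PE[0][0] → acc 45, east 5, south 45
  cycle 2: PE[1][0] → acc 69, east 1, south 69
  cycle 3: PE[0][0] → acc 0, east 0, south 0
  cycle 3: PE[1][0] → acc 87, east 7, south 87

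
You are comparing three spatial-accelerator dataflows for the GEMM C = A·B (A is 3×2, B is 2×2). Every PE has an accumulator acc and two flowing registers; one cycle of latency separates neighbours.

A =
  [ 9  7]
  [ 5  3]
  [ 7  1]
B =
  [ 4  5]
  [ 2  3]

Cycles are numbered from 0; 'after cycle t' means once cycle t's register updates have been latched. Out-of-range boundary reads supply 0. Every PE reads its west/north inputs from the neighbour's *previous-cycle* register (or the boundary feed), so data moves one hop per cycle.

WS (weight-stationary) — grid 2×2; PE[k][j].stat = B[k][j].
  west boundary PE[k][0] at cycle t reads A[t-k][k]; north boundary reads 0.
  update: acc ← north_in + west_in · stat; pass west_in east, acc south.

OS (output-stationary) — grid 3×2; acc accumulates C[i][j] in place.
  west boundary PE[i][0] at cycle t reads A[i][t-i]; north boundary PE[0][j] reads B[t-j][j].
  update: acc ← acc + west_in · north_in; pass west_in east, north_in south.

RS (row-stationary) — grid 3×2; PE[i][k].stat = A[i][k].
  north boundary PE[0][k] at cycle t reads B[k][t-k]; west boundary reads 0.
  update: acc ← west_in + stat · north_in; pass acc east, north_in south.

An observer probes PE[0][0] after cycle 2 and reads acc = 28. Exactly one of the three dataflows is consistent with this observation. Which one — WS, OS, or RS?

— WS: 2×2; PE[0][0] trace:
  step 0 · PE0,0: acc=36; fwd→9 fwd↓36
  step 1 · PE0,0: acc=20; fwd→5 fwd↓20
  step 2 · PE0,0: acc=28; fwd→7 fwd↓28
— OS: 3×2; PE[0][0] trace:
  step 0 · PE0,0: acc=36; fwd→9 fwd↓4
  step 1 · PE0,0: acc=50; fwd→7 fwd↓2
  step 2 · PE0,0: acc=50; fwd→0 fwd↓0
— RS: 3×2; PE[0][0] trace:
  step 0 · PE0,0: acc=36; fwd→36 fwd↓4
  step 1 · PE0,0: acc=45; fwd→45 fwd↓5
  step 2 · PE0,0: acc=0; fwd→0 fwd↓0

dataflow = WS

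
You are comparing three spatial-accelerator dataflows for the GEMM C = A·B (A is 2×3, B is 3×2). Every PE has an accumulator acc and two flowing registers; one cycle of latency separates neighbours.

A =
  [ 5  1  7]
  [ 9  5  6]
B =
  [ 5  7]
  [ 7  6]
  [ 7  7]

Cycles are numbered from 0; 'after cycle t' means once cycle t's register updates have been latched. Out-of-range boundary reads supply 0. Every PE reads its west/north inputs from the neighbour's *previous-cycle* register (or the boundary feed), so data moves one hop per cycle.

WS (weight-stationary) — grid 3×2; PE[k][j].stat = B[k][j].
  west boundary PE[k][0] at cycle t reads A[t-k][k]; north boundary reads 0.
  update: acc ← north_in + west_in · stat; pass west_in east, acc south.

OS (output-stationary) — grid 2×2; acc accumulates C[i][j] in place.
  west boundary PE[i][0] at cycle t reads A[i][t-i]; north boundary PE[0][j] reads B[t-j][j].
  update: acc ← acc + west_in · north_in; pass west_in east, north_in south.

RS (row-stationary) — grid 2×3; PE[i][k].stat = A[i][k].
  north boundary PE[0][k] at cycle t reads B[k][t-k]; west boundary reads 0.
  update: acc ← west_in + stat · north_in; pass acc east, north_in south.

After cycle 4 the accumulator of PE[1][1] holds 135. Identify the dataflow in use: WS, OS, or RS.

WS (3×2 grid), PE[1][1]:
  c0 r1c1: 0 / 0 / 0
  c1 r1c1: 0 / 0 / 0
  c2 r1c1: 41 / 1 / 41
  c3 r1c1: 93 / 5 / 93
  c4 r1c1: 0 / 0 / 0
OS (2×2 grid), PE[1][1]:
  c0 r1c1: 0 / 0 / 0
  c1 r1c1: 0 / 0 / 0
  c2 r1c1: 63 / 9 / 7
  c3 r1c1: 93 / 5 / 6
  c4 r1c1: 135 / 6 / 7
RS (2×3 grid), PE[1][1]:
  c0 r1c1: 0 / 0 / 0
  c1 r1c1: 0 / 0 / 0
  c2 r1c1: 80 / 80 / 7
  c3 r1c1: 93 / 93 / 6
  c4 r1c1: 0 / 0 / 0

dataflow = OS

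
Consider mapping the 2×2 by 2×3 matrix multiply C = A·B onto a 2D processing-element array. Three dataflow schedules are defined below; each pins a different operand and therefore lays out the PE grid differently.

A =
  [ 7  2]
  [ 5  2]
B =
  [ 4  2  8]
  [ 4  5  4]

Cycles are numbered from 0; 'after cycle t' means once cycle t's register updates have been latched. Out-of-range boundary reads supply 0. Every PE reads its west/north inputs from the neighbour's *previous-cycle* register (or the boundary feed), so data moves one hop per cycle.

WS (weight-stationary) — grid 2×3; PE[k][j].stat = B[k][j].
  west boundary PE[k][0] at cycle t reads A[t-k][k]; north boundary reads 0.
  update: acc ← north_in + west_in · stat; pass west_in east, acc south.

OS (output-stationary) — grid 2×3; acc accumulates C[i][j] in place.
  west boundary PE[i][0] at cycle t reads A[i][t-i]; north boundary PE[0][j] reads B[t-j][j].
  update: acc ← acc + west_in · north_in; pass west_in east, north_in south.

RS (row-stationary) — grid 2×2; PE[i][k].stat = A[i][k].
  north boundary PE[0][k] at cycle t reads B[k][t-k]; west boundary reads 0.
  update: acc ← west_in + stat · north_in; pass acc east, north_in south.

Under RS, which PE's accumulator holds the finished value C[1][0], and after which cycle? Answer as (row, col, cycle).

RS — PE[1][1] is where C[1][0] collects:
  cycle 0: PE[1][1] → acc 0, east 0, south 0
  cycle 1: PE[1][1] → acc 0, east 0, south 0
  cycle 2: PE[1][1] → acc 28, east 28, south 4

(row, col, cycle) = (1, 1, 2)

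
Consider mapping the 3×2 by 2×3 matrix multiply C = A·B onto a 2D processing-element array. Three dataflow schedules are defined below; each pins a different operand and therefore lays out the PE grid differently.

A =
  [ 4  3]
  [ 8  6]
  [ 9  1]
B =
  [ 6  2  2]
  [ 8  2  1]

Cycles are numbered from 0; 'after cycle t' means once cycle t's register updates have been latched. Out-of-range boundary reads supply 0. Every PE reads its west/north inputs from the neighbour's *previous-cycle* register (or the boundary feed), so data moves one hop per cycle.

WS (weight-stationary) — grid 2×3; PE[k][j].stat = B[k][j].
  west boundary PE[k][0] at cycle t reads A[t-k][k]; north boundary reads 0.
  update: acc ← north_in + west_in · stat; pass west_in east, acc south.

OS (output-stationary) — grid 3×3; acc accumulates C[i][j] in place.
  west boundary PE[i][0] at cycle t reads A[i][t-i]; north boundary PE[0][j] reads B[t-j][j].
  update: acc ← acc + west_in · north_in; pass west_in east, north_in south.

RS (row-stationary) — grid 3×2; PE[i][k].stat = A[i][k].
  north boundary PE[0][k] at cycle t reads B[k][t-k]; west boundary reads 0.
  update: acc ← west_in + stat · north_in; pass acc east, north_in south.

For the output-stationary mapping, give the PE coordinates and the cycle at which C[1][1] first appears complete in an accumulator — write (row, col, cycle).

Under OS, C[1][1] lands at PE[1][1]:
  [0] (1,1) acc=0 (h:0 v:0)
  [1] (1,1) acc=0 (h:0 v:0)
  [2] (1,1) acc=16 (h:8 v:2)
  [3] (1,1) acc=28 (h:6 v:2)

(row, col, cycle) = (1, 1, 3)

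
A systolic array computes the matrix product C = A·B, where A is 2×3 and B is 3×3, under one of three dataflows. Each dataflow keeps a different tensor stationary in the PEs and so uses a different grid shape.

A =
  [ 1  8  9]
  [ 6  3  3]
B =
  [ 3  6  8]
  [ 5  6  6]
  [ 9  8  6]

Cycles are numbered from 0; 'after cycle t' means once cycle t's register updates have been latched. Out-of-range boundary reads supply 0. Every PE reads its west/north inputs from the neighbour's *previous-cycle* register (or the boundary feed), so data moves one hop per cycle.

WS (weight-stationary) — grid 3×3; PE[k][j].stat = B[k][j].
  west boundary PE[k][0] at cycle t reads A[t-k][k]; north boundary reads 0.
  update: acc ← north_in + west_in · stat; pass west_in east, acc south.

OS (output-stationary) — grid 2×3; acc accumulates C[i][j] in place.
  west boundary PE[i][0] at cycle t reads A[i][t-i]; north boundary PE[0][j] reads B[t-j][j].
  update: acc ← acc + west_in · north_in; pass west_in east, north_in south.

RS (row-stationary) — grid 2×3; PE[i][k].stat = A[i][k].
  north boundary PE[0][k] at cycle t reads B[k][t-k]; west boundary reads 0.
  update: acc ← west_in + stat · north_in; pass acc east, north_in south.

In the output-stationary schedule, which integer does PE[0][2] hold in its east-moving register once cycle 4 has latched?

register = 9

Tracing OS — 2×3 array, target PE[0][2]:
  c0 r0c1: 0 / 0 / 0
  c0 r0c2: 0 / 0 / 0
  c1 r0c1: 6 / 1 / 6
  c1 r0c2: 0 / 0 / 0
  c2 r0c1: 54 / 8 / 6
  c2 r0c2: 8 / 1 / 8
  c3 r0c1: 126 / 9 / 8
  c3 r0c2: 56 / 8 / 6
  c4 r0c1: 126 / 0 / 0
  c4 r0c2: 110 / 9 / 6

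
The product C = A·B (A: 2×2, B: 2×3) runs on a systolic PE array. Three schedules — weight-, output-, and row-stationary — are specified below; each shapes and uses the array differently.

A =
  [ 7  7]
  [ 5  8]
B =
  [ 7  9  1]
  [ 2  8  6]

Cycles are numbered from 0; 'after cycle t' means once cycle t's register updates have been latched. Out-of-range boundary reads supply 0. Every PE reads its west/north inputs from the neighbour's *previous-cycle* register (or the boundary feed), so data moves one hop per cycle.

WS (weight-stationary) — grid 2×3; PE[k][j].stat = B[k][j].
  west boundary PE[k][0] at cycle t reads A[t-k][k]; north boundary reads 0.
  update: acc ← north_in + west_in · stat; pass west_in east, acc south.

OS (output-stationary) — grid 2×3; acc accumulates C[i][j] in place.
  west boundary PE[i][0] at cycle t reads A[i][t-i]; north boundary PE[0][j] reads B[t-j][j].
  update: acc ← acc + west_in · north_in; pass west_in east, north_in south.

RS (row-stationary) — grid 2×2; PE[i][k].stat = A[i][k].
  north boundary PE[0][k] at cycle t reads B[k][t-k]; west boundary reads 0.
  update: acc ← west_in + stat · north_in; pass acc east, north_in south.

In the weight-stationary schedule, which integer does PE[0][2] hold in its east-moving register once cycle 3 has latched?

WS 2×3: PE[0][2] cycle-by-cycle (with neighbour feeds):
  t=0 PE[0][1]: acc=0 h=0 v=0
  t=0 PE[0][2]: acc=0 h=0 v=0
  t=1 PE[0][1]: acc=63 h=7 v=63
  t=1 PE[0][2]: acc=0 h=0 v=0
  t=2 PE[0][1]: acc=45 h=5 v=45
  t=2 PE[0][2]: acc=7 h=7 v=7
  t=3 PE[0][1]: acc=0 h=0 v=0
  t=3 PE[0][2]: acc=5 h=5 v=5

register = 5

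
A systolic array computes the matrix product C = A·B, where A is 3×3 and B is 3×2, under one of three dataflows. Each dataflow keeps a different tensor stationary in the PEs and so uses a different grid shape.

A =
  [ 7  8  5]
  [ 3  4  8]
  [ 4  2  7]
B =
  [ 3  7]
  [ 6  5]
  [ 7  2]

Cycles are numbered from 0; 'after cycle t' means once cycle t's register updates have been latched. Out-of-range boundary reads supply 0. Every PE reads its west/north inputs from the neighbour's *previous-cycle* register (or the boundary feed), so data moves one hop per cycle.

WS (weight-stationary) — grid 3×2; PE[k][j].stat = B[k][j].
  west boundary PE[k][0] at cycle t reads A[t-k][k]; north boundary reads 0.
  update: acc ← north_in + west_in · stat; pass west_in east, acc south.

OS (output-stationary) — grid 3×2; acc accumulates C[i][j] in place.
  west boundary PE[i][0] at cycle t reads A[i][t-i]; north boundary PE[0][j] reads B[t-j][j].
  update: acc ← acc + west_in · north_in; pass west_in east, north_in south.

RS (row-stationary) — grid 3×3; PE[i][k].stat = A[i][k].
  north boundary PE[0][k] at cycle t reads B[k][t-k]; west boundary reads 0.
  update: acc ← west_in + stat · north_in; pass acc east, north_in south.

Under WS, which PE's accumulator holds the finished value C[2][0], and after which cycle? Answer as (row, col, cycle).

(row, col, cycle) = (2, 0, 4)

WS — PE[2][0] is where C[2][0] collects:
  t=0 PE[2][0]: acc=0 h=0 v=0
  t=1 PE[2][0]: acc=0 h=0 v=0
  t=2 PE[2][0]: acc=104 h=5 v=104
  t=3 PE[2][0]: acc=89 h=8 v=89
  t=4 PE[2][0]: acc=73 h=7 v=73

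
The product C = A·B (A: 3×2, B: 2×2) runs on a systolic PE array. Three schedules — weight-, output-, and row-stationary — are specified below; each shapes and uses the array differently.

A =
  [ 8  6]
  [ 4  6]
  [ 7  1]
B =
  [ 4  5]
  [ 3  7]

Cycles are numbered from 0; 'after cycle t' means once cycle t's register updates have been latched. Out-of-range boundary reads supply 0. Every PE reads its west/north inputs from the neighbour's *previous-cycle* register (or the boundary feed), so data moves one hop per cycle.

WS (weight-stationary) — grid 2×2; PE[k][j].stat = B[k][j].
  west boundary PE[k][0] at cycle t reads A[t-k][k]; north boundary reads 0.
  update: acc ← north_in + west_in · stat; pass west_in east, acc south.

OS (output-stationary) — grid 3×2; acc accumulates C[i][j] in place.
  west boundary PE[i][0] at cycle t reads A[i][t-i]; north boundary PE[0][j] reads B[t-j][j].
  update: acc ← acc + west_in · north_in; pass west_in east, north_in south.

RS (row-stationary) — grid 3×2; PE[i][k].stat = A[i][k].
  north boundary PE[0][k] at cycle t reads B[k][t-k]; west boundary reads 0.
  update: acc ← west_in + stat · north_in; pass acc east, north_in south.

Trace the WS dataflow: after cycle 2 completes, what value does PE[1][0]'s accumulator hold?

PE[1][0].acc = 34

WS (2×2). Following PE[1][0] plus its west/north inputs:
  [0] (0,0) acc=32 (h:8 v:32)
  [0] (1,0) acc=0 (h:0 v:0)
  [1] (0,0) acc=16 (h:4 v:16)
  [1] (1,0) acc=50 (h:6 v:50)
  [2] (0,0) acc=28 (h:7 v:28)
  [2] (1,0) acc=34 (h:6 v:34)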